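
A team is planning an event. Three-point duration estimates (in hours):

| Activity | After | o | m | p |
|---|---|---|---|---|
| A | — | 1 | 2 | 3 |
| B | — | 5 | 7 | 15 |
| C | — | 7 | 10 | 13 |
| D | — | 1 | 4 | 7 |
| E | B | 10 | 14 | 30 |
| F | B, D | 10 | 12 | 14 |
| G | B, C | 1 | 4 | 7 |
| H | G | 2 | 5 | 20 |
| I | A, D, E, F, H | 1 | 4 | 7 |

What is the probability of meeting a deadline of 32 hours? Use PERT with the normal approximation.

te_A = (1 + 4·2 + 3)/6 = 12/6 = 2; σ²_A = ((3−1)/6)² = 0.111
te_B = (5 + 4·7 + 15)/6 = 48/6 = 8; σ²_B = ((15−5)/6)² = 2.778
te_C = (7 + 4·10 + 13)/6 = 60/6 = 10; σ²_C = ((13−7)/6)² = 1.000
te_D = (1 + 4·4 + 7)/6 = 24/6 = 4; σ²_D = ((7−1)/6)² = 1.000
te_E = (10 + 4·14 + 30)/6 = 96/6 = 16; σ²_E = ((30−10)/6)² = 11.111
te_F = (10 + 4·12 + 14)/6 = 72/6 = 12; σ²_F = ((14−10)/6)² = 0.444
te_G = (1 + 4·4 + 7)/6 = 24/6 = 4; σ²_G = ((7−1)/6)² = 1.000
te_H = (2 + 4·5 + 20)/6 = 42/6 = 7; σ²_H = ((20−2)/6)² = 9.000
te_I = (1 + 4·4 + 7)/6 = 24/6 = 4; σ²_I = ((7−1)/6)² = 1.000

Forward pass:
ES_A = 0; EF_A = 2
ES_B = 0; EF_B = 8
ES_C = 0; EF_C = 10
ES_D = 0; EF_D = 4
ES_E = 8; EF_E = 8+16 = 24
ES_F = max(EF_B=8, EF_D=4) = 8; EF_F = 8+12 = 20
ES_G = max(EF_B=8, EF_C=10) = 10; EF_G = 10+4 = 14
ES_H = 14; EF_H = 14+7 = 21
ES_I = max(EF_A=2, EF_D=4, EF_E=24, EF_F=20, EF_H=21) = 24; EF_I = 24+4 = 28
Expected project duration μ = 28 hours. Critical path: B → E → I.

Variance along critical path = 2.778 + 11.111 + 1.000 = 14.889; σ = √14.889 = 3.859 hours.
Z = (32 − 28) / 3.859 = 1.037
P(T ≤ 32) = Φ(1.037) ≈ 0.850

0.850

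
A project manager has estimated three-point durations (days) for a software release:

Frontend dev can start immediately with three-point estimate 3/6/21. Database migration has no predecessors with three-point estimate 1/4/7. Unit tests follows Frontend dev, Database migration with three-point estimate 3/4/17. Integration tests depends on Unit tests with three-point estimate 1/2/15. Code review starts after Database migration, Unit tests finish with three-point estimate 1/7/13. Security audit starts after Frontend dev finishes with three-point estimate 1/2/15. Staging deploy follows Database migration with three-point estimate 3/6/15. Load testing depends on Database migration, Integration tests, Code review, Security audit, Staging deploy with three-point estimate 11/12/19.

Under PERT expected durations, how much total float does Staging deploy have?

10 days

te_Frontend dev = (3 + 4·6 + 21)/6 = 48/6 = 8
te_Database migration = (1 + 4·4 + 7)/6 = 24/6 = 4
te_Unit tests = (3 + 4·4 + 17)/6 = 36/6 = 6
te_Integration tests = (1 + 4·2 + 15)/6 = 24/6 = 4
te_Code review = (1 + 4·7 + 13)/6 = 42/6 = 7
te_Security audit = (1 + 4·2 + 15)/6 = 24/6 = 4
te_Staging deploy = (3 + 4·6 + 15)/6 = 42/6 = 7
te_Load testing = (11 + 4·12 + 19)/6 = 78/6 = 13

Forward pass:
ES_Frontend dev = 0; EF_Frontend dev = 8
ES_Database migration = 0; EF_Database migration = 4
ES_Unit tests = max(EF_Frontend dev=8, EF_Database migration=4) = 8; EF_Unit tests = 8+6 = 14
ES_Integration tests = 14; EF_Integration tests = 14+4 = 18
ES_Code review = max(EF_Database migration=4, EF_Unit tests=14) = 14; EF_Code review = 14+7 = 21
ES_Security audit = 8; EF_Security audit = 8+4 = 12
ES_Staging deploy = 4; EF_Staging deploy = 4+7 = 11
ES_Load testing = max(EF_Database migration=4, EF_Integration tests=18, EF_Code review=21, EF_Security audit=12, EF_Staging deploy=11) = 21; EF_Load testing = 21+13 = 34
Expected project duration μ = 34 days. Critical path: Frontend dev → Unit tests → Code review → Load testing.

Backward pass:
LF_Load testing = 34; LS_Load testing = 34−13 = 21
LF_Staging deploy = LS_Load testing = 21; LS_Staging deploy = 21−7 = 14
LF_Security audit = LS_Load testing = 21; LS_Security audit = 21−4 = 17
LF_Code review = LS_Load testing = 21; LS_Code review = 21−7 = 14
LF_Integration tests = LS_Load testing = 21; LS_Integration tests = 21−4 = 17
LF_Unit tests = min(LS_Integration tests=17, LS_Code review=14) = 14; LS_Unit tests = 14−6 = 8
LF_Database migration = min(LS_Unit tests=8, LS_Code review=14, LS_Staging deploy=14, LS_Load testing=21) = 8; LS_Database migration = 8−4 = 4
LF_Frontend dev = min(LS_Unit tests=8, LS_Security audit=17) = 8; LS_Frontend dev = 8−8 = 0
Slack_Staging deploy = LS_Staging deploy − ES_Staging deploy = 14 − 4 = 10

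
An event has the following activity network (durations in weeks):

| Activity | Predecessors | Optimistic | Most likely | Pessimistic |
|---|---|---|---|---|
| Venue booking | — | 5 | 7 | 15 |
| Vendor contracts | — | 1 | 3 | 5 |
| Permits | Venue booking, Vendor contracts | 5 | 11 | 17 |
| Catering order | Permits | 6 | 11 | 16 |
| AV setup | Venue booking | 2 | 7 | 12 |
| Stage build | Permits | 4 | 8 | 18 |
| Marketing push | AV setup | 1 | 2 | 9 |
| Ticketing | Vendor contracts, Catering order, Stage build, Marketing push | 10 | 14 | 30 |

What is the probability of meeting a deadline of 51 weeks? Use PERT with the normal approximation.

te_Venue booking = (5 + 4·7 + 15)/6 = 48/6 = 8; σ²_Venue booking = ((15−5)/6)² = 2.778
te_Vendor contracts = (1 + 4·3 + 5)/6 = 18/6 = 3; σ²_Vendor contracts = ((5−1)/6)² = 0.444
te_Permits = (5 + 4·11 + 17)/6 = 66/6 = 11; σ²_Permits = ((17−5)/6)² = 4.000
te_Catering order = (6 + 4·11 + 16)/6 = 66/6 = 11; σ²_Catering order = ((16−6)/6)² = 2.778
te_AV setup = (2 + 4·7 + 12)/6 = 42/6 = 7; σ²_AV setup = ((12−2)/6)² = 2.778
te_Stage build = (4 + 4·8 + 18)/6 = 54/6 = 9; σ²_Stage build = ((18−4)/6)² = 5.444
te_Marketing push = (1 + 4·2 + 9)/6 = 18/6 = 3; σ²_Marketing push = ((9−1)/6)² = 1.778
te_Ticketing = (10 + 4·14 + 30)/6 = 96/6 = 16; σ²_Ticketing = ((30−10)/6)² = 11.111

Forward pass:
ES_Venue booking = 0; EF_Venue booking = 8
ES_Vendor contracts = 0; EF_Vendor contracts = 3
ES_Permits = max(EF_Venue booking=8, EF_Vendor contracts=3) = 8; EF_Permits = 8+11 = 19
ES_Catering order = 19; EF_Catering order = 19+11 = 30
ES_AV setup = 8; EF_AV setup = 8+7 = 15
ES_Stage build = 19; EF_Stage build = 19+9 = 28
ES_Marketing push = 15; EF_Marketing push = 15+3 = 18
ES_Ticketing = max(EF_Vendor contracts=3, EF_Catering order=30, EF_Stage build=28, EF_Marketing push=18) = 30; EF_Ticketing = 30+16 = 46
Expected project duration μ = 46 weeks. Critical path: Venue booking → Permits → Catering order → Ticketing.

Variance along critical path = 2.778 + 4.000 + 2.778 + 11.111 = 20.667; σ = √20.667 = 4.546 weeks.
Z = (51 − 46) / 4.546 = 1.100
P(T ≤ 51) = Φ(1.100) ≈ 0.864

0.864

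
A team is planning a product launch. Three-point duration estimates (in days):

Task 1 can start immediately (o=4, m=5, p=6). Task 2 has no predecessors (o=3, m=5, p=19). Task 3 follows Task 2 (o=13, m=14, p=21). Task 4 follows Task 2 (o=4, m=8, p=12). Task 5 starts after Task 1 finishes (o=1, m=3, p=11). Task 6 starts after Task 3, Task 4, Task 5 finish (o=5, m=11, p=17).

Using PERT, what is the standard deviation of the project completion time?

te_Task 1 = (4 + 4·5 + 6)/6 = 30/6 = 5; σ²_Task 1 = ((6−4)/6)² = 0.111
te_Task 2 = (3 + 4·5 + 19)/6 = 42/6 = 7; σ²_Task 2 = ((19−3)/6)² = 7.111
te_Task 3 = (13 + 4·14 + 21)/6 = 90/6 = 15; σ²_Task 3 = ((21−13)/6)² = 1.778
te_Task 4 = (4 + 4·8 + 12)/6 = 48/6 = 8; σ²_Task 4 = ((12−4)/6)² = 1.778
te_Task 5 = (1 + 4·3 + 11)/6 = 24/6 = 4; σ²_Task 5 = ((11−1)/6)² = 2.778
te_Task 6 = (5 + 4·11 + 17)/6 = 66/6 = 11; σ²_Task 6 = ((17−5)/6)² = 4.000

Forward pass:
ES_Task 1 = 0; EF_Task 1 = 5
ES_Task 2 = 0; EF_Task 2 = 7
ES_Task 3 = 7; EF_Task 3 = 7+15 = 22
ES_Task 4 = 7; EF_Task 4 = 7+8 = 15
ES_Task 5 = 5; EF_Task 5 = 5+4 = 9
ES_Task 6 = max(EF_Task 3=22, EF_Task 4=15, EF_Task 5=9) = 22; EF_Task 6 = 22+11 = 33
Expected project duration μ = 33 days. Critical path: Task 2 → Task 3 → Task 6.

Variance along critical path = 7.111 + 1.778 + 4.000 = 12.889
σ = √12.889 = 3.590 days

3.59 days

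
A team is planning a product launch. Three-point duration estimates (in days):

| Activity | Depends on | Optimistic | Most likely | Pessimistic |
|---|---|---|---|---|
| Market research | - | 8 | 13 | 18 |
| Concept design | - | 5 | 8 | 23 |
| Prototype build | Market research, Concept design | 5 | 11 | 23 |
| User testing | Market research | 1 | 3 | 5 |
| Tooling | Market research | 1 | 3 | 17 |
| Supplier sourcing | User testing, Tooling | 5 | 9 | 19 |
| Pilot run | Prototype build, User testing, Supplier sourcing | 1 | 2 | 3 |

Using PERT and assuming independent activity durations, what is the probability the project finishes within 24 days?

0.063

te_Market research = (8 + 4·13 + 18)/6 = 78/6 = 13; σ²_Market research = ((18−8)/6)² = 2.778
te_Concept design = (5 + 4·8 + 23)/6 = 60/6 = 10; σ²_Concept design = ((23−5)/6)² = 9.000
te_Prototype build = (5 + 4·11 + 23)/6 = 72/6 = 12; σ²_Prototype build = ((23−5)/6)² = 9.000
te_User testing = (1 + 4·3 + 5)/6 = 18/6 = 3; σ²_User testing = ((5−1)/6)² = 0.444
te_Tooling = (1 + 4·3 + 17)/6 = 30/6 = 5; σ²_Tooling = ((17−1)/6)² = 7.111
te_Supplier sourcing = (5 + 4·9 + 19)/6 = 60/6 = 10; σ²_Supplier sourcing = ((19−5)/6)² = 5.444
te_Pilot run = (1 + 4·2 + 3)/6 = 12/6 = 2; σ²_Pilot run = ((3−1)/6)² = 0.111

Forward pass:
ES_Market research = 0; EF_Market research = 13
ES_Concept design = 0; EF_Concept design = 10
ES_Prototype build = max(EF_Market research=13, EF_Concept design=10) = 13; EF_Prototype build = 13+12 = 25
ES_User testing = 13; EF_User testing = 13+3 = 16
ES_Tooling = 13; EF_Tooling = 13+5 = 18
ES_Supplier sourcing = max(EF_User testing=16, EF_Tooling=18) = 18; EF_Supplier sourcing = 18+10 = 28
ES_Pilot run = max(EF_Prototype build=25, EF_User testing=16, EF_Supplier sourcing=28) = 28; EF_Pilot run = 28+2 = 30
Expected project duration μ = 30 days. Critical path: Market research → Tooling → Supplier sourcing → Pilot run.

Variance along critical path = 2.778 + 7.111 + 5.444 + 0.111 = 15.444; σ = √15.444 = 3.930 days.
Z = (24 − 30) / 3.930 = -1.527
P(T ≤ 24) = Φ(-1.527) ≈ 0.063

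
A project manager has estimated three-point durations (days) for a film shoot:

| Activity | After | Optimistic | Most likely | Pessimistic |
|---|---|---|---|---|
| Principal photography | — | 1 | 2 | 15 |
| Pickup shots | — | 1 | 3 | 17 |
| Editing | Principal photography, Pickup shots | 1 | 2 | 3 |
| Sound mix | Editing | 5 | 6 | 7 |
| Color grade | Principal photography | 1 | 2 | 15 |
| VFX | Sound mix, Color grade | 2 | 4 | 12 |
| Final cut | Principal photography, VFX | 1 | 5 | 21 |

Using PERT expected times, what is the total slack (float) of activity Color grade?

te_Principal photography = (1 + 4·2 + 15)/6 = 24/6 = 4
te_Pickup shots = (1 + 4·3 + 17)/6 = 30/6 = 5
te_Editing = (1 + 4·2 + 3)/6 = 12/6 = 2
te_Sound mix = (5 + 4·6 + 7)/6 = 36/6 = 6
te_Color grade = (1 + 4·2 + 15)/6 = 24/6 = 4
te_VFX = (2 + 4·4 + 12)/6 = 30/6 = 5
te_Final cut = (1 + 4·5 + 21)/6 = 42/6 = 7

Forward pass:
ES_Principal photography = 0; EF_Principal photography = 4
ES_Pickup shots = 0; EF_Pickup shots = 5
ES_Editing = max(EF_Principal photography=4, EF_Pickup shots=5) = 5; EF_Editing = 5+2 = 7
ES_Sound mix = 7; EF_Sound mix = 7+6 = 13
ES_Color grade = 4; EF_Color grade = 4+4 = 8
ES_VFX = max(EF_Sound mix=13, EF_Color grade=8) = 13; EF_VFX = 13+5 = 18
ES_Final cut = max(EF_Principal photography=4, EF_VFX=18) = 18; EF_Final cut = 18+7 = 25
Expected project duration μ = 25 days. Critical path: Pickup shots → Editing → Sound mix → VFX → Final cut.

Backward pass:
LF_Final cut = 25; LS_Final cut = 25−7 = 18
LF_VFX = LS_Final cut = 18; LS_VFX = 18−5 = 13
LF_Color grade = LS_VFX = 13; LS_Color grade = 13−4 = 9
LF_Sound mix = LS_VFX = 13; LS_Sound mix = 13−6 = 7
LF_Editing = LS_Sound mix = 7; LS_Editing = 7−2 = 5
LF_Pickup shots = LS_Editing = 5; LS_Pickup shots = 5−5 = 0
LF_Principal photography = min(LS_Editing=5, LS_Color grade=9, LS_Final cut=18) = 5; LS_Principal photography = 5−4 = 1
Slack_Color grade = LS_Color grade − ES_Color grade = 9 − 4 = 5

5 days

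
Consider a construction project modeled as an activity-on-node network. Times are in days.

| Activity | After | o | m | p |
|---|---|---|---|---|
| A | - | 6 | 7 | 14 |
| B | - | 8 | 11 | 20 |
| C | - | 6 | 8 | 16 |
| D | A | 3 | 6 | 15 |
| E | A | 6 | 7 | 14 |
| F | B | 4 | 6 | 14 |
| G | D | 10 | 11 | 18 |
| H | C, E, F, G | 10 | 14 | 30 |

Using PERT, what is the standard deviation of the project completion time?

4.32 days

te_A = (6 + 4·7 + 14)/6 = 48/6 = 8; σ²_A = ((14−6)/6)² = 1.778
te_B = (8 + 4·11 + 20)/6 = 72/6 = 12; σ²_B = ((20−8)/6)² = 4.000
te_C = (6 + 4·8 + 16)/6 = 54/6 = 9; σ²_C = ((16−6)/6)² = 2.778
te_D = (3 + 4·6 + 15)/6 = 42/6 = 7; σ²_D = ((15−3)/6)² = 4.000
te_E = (6 + 4·7 + 14)/6 = 48/6 = 8; σ²_E = ((14−6)/6)² = 1.778
te_F = (4 + 4·6 + 14)/6 = 42/6 = 7; σ²_F = ((14−4)/6)² = 2.778
te_G = (10 + 4·11 + 18)/6 = 72/6 = 12; σ²_G = ((18−10)/6)² = 1.778
te_H = (10 + 4·14 + 30)/6 = 96/6 = 16; σ²_H = ((30−10)/6)² = 11.111

Forward pass:
ES_A = 0; EF_A = 8
ES_B = 0; EF_B = 12
ES_C = 0; EF_C = 9
ES_D = 8; EF_D = 8+7 = 15
ES_E = 8; EF_E = 8+8 = 16
ES_F = 12; EF_F = 12+7 = 19
ES_G = 15; EF_G = 15+12 = 27
ES_H = max(EF_C=9, EF_E=16, EF_F=19, EF_G=27) = 27; EF_H = 27+16 = 43
Expected project duration μ = 43 days. Critical path: A → D → G → H.

Variance along critical path = 1.778 + 4.000 + 1.778 + 11.111 = 18.667
σ = √18.667 = 4.320 days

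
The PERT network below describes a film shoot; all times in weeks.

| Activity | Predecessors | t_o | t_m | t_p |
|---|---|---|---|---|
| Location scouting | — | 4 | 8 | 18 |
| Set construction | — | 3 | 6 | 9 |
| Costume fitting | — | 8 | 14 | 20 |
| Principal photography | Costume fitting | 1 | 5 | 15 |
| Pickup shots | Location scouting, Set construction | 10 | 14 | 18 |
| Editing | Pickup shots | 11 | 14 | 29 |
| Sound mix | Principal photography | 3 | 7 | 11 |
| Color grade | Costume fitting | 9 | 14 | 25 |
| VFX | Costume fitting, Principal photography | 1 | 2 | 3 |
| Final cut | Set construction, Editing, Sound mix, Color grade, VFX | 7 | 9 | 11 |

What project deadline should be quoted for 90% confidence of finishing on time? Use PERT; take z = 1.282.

53.2 weeks

te_Location scouting = (4 + 4·8 + 18)/6 = 54/6 = 9; σ²_Location scouting = ((18−4)/6)² = 5.444
te_Set construction = (3 + 4·6 + 9)/6 = 36/6 = 6; σ²_Set construction = ((9−3)/6)² = 1.000
te_Costume fitting = (8 + 4·14 + 20)/6 = 84/6 = 14; σ²_Costume fitting = ((20−8)/6)² = 4.000
te_Principal photography = (1 + 4·5 + 15)/6 = 36/6 = 6; σ²_Principal photography = ((15−1)/6)² = 5.444
te_Pickup shots = (10 + 4·14 + 18)/6 = 84/6 = 14; σ²_Pickup shots = ((18−10)/6)² = 1.778
te_Editing = (11 + 4·14 + 29)/6 = 96/6 = 16; σ²_Editing = ((29−11)/6)² = 9.000
te_Sound mix = (3 + 4·7 + 11)/6 = 42/6 = 7; σ²_Sound mix = ((11−3)/6)² = 1.778
te_Color grade = (9 + 4·14 + 25)/6 = 90/6 = 15; σ²_Color grade = ((25−9)/6)² = 7.111
te_VFX = (1 + 4·2 + 3)/6 = 12/6 = 2; σ²_VFX = ((3−1)/6)² = 0.111
te_Final cut = (7 + 4·9 + 11)/6 = 54/6 = 9; σ²_Final cut = ((11−7)/6)² = 0.444

Forward pass:
ES_Location scouting = 0; EF_Location scouting = 9
ES_Set construction = 0; EF_Set construction = 6
ES_Costume fitting = 0; EF_Costume fitting = 14
ES_Principal photography = 14; EF_Principal photography = 14+6 = 20
ES_Pickup shots = max(EF_Location scouting=9, EF_Set construction=6) = 9; EF_Pickup shots = 9+14 = 23
ES_Editing = 23; EF_Editing = 23+16 = 39
ES_Sound mix = 20; EF_Sound mix = 20+7 = 27
ES_Color grade = 14; EF_Color grade = 14+15 = 29
ES_VFX = max(EF_Costume fitting=14, EF_Principal photography=20) = 20; EF_VFX = 20+2 = 22
ES_Final cut = max(EF_Set construction=6, EF_Editing=39, EF_Sound mix=27, EF_Color grade=29, EF_VFX=22) = 39; EF_Final cut = 39+9 = 48
Expected project duration μ = 48 weeks. Critical path: Location scouting → Pickup shots → Editing → Final cut.

Variance along critical path = 5.444 + 1.778 + 9.000 + 0.444 = 16.667; σ = 4.082 weeks.
D = μ + z·σ = 48 + 1.282·4.082 = 53.2 weeks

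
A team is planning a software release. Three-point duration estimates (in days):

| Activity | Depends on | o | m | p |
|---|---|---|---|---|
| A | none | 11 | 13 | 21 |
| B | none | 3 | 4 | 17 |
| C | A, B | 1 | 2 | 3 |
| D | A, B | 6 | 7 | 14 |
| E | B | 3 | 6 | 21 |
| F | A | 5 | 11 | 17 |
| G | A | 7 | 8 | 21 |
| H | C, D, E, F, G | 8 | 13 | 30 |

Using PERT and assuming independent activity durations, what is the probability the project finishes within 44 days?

0.813

te_A = (11 + 4·13 + 21)/6 = 84/6 = 14; σ²_A = ((21−11)/6)² = 2.778
te_B = (3 + 4·4 + 17)/6 = 36/6 = 6; σ²_B = ((17−3)/6)² = 5.444
te_C = (1 + 4·2 + 3)/6 = 12/6 = 2; σ²_C = ((3−1)/6)² = 0.111
te_D = (6 + 4·7 + 14)/6 = 48/6 = 8; σ²_D = ((14−6)/6)² = 1.778
te_E = (3 + 4·6 + 21)/6 = 48/6 = 8; σ²_E = ((21−3)/6)² = 9.000
te_F = (5 + 4·11 + 17)/6 = 66/6 = 11; σ²_F = ((17−5)/6)² = 4.000
te_G = (7 + 4·8 + 21)/6 = 60/6 = 10; σ²_G = ((21−7)/6)² = 5.444
te_H = (8 + 4·13 + 30)/6 = 90/6 = 15; σ²_H = ((30−8)/6)² = 13.444

Forward pass:
ES_A = 0; EF_A = 14
ES_B = 0; EF_B = 6
ES_C = max(EF_A=14, EF_B=6) = 14; EF_C = 14+2 = 16
ES_D = max(EF_A=14, EF_B=6) = 14; EF_D = 14+8 = 22
ES_E = 6; EF_E = 6+8 = 14
ES_F = 14; EF_F = 14+11 = 25
ES_G = 14; EF_G = 14+10 = 24
ES_H = max(EF_C=16, EF_D=22, EF_E=14, EF_F=25, EF_G=24) = 25; EF_H = 25+15 = 40
Expected project duration μ = 40 days. Critical path: A → F → H.

Variance along critical path = 2.778 + 4.000 + 13.444 = 20.222; σ = √20.222 = 4.497 days.
Z = (44 − 40) / 4.497 = 0.889
P(T ≤ 44) = Φ(0.889) ≈ 0.813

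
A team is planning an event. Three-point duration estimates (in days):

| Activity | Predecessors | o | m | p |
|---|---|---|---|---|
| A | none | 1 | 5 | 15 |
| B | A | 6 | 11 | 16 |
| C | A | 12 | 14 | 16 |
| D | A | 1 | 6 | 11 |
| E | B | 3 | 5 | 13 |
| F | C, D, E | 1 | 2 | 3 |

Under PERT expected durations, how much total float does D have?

te_A = (1 + 4·5 + 15)/6 = 36/6 = 6
te_B = (6 + 4·11 + 16)/6 = 66/6 = 11
te_C = (12 + 4·14 + 16)/6 = 84/6 = 14
te_D = (1 + 4·6 + 11)/6 = 36/6 = 6
te_E = (3 + 4·5 + 13)/6 = 36/6 = 6
te_F = (1 + 4·2 + 3)/6 = 12/6 = 2

Forward pass:
ES_A = 0; EF_A = 6
ES_B = 6; EF_B = 6+11 = 17
ES_C = 6; EF_C = 6+14 = 20
ES_D = 6; EF_D = 6+6 = 12
ES_E = 17; EF_E = 17+6 = 23
ES_F = max(EF_C=20, EF_D=12, EF_E=23) = 23; EF_F = 23+2 = 25
Expected project duration μ = 25 days. Critical path: A → B → E → F.

Backward pass:
LF_F = 25; LS_F = 25−2 = 23
LF_E = LS_F = 23; LS_E = 23−6 = 17
LF_D = LS_F = 23; LS_D = 23−6 = 17
LF_C = LS_F = 23; LS_C = 23−14 = 9
LF_B = LS_E = 17; LS_B = 17−11 = 6
LF_A = min(LS_B=6, LS_C=9, LS_D=17) = 6; LS_A = 6−6 = 0
Slack_D = LS_D − ES_D = 17 − 6 = 11

11 days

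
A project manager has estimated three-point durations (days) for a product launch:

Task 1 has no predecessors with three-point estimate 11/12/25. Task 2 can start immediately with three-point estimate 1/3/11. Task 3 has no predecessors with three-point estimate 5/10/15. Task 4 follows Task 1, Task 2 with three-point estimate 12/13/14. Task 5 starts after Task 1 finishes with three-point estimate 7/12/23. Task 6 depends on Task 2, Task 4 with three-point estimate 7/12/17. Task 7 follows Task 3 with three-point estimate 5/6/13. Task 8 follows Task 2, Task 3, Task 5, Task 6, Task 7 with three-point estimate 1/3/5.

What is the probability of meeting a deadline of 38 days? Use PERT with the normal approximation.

0.088

te_Task 1 = (11 + 4·12 + 25)/6 = 84/6 = 14; σ²_Task 1 = ((25−11)/6)² = 5.444
te_Task 2 = (1 + 4·3 + 11)/6 = 24/6 = 4; σ²_Task 2 = ((11−1)/6)² = 2.778
te_Task 3 = (5 + 4·10 + 15)/6 = 60/6 = 10; σ²_Task 3 = ((15−5)/6)² = 2.778
te_Task 4 = (12 + 4·13 + 14)/6 = 78/6 = 13; σ²_Task 4 = ((14−12)/6)² = 0.111
te_Task 5 = (7 + 4·12 + 23)/6 = 78/6 = 13; σ²_Task 5 = ((23−7)/6)² = 7.111
te_Task 6 = (7 + 4·12 + 17)/6 = 72/6 = 12; σ²_Task 6 = ((17−7)/6)² = 2.778
te_Task 7 = (5 + 4·6 + 13)/6 = 42/6 = 7; σ²_Task 7 = ((13−5)/6)² = 1.778
te_Task 8 = (1 + 4·3 + 5)/6 = 18/6 = 3; σ²_Task 8 = ((5−1)/6)² = 0.444

Forward pass:
ES_Task 1 = 0; EF_Task 1 = 14
ES_Task 2 = 0; EF_Task 2 = 4
ES_Task 3 = 0; EF_Task 3 = 10
ES_Task 4 = max(EF_Task 1=14, EF_Task 2=4) = 14; EF_Task 4 = 14+13 = 27
ES_Task 5 = 14; EF_Task 5 = 14+13 = 27
ES_Task 6 = max(EF_Task 2=4, EF_Task 4=27) = 27; EF_Task 6 = 27+12 = 39
ES_Task 7 = 10; EF_Task 7 = 10+7 = 17
ES_Task 8 = max(EF_Task 2=4, EF_Task 3=10, EF_Task 5=27, EF_Task 6=39, EF_Task 7=17) = 39; EF_Task 8 = 39+3 = 42
Expected project duration μ = 42 days. Critical path: Task 1 → Task 4 → Task 6 → Task 8.

Variance along critical path = 5.444 + 0.111 + 2.778 + 0.444 = 8.778; σ = √8.778 = 2.963 days.
Z = (38 − 42) / 2.963 = -1.350
P(T ≤ 38) = Φ(-1.350) ≈ 0.088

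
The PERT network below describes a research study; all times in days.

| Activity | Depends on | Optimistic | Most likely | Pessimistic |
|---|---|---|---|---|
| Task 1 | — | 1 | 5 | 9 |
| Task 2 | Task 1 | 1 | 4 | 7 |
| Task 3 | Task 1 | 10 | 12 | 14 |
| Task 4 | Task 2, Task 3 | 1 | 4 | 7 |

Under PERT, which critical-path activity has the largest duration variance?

Task 1

te_Task 1 = (1 + 4·5 + 9)/6 = 30/6 = 5; σ²_Task 1 = ((9−1)/6)² = 1.778
te_Task 2 = (1 + 4·4 + 7)/6 = 24/6 = 4; σ²_Task 2 = ((7−1)/6)² = 1.000
te_Task 3 = (10 + 4·12 + 14)/6 = 72/6 = 12; σ²_Task 3 = ((14−10)/6)² = 0.444
te_Task 4 = (1 + 4·4 + 7)/6 = 24/6 = 4; σ²_Task 4 = ((7−1)/6)² = 1.000

Forward pass:
ES_Task 1 = 0; EF_Task 1 = 5
ES_Task 2 = 5; EF_Task 2 = 5+4 = 9
ES_Task 3 = 5; EF_Task 3 = 5+12 = 17
ES_Task 4 = max(EF_Task 2=9, EF_Task 3=17) = 17; EF_Task 4 = 17+4 = 21
Expected project duration μ = 21 days. Critical path: Task 1 → Task 3 → Task 4.

Variances on critical path: σ²_Task 1=1.778, σ²_Task 3=0.444, σ²_Task 4=1.000.
Largest is σ²_Task 1 = 1.778.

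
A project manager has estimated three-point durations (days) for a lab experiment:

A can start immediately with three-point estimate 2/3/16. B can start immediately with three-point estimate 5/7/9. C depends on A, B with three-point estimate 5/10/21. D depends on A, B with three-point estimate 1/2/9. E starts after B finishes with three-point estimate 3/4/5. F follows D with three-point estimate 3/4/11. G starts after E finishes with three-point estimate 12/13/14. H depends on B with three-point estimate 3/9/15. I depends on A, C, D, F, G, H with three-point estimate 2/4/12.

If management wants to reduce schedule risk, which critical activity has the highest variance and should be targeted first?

te_A = (2 + 4·3 + 16)/6 = 30/6 = 5; σ²_A = ((16−2)/6)² = 5.444
te_B = (5 + 4·7 + 9)/6 = 42/6 = 7; σ²_B = ((9−5)/6)² = 0.444
te_C = (5 + 4·10 + 21)/6 = 66/6 = 11; σ²_C = ((21−5)/6)² = 7.111
te_D = (1 + 4·2 + 9)/6 = 18/6 = 3; σ²_D = ((9−1)/6)² = 1.778
te_E = (3 + 4·4 + 5)/6 = 24/6 = 4; σ²_E = ((5−3)/6)² = 0.111
te_F = (3 + 4·4 + 11)/6 = 30/6 = 5; σ²_F = ((11−3)/6)² = 1.778
te_G = (12 + 4·13 + 14)/6 = 78/6 = 13; σ²_G = ((14−12)/6)² = 0.111
te_H = (3 + 4·9 + 15)/6 = 54/6 = 9; σ²_H = ((15−3)/6)² = 4.000
te_I = (2 + 4·4 + 12)/6 = 30/6 = 5; σ²_I = ((12−2)/6)² = 2.778

Forward pass:
ES_A = 0; EF_A = 5
ES_B = 0; EF_B = 7
ES_C = max(EF_A=5, EF_B=7) = 7; EF_C = 7+11 = 18
ES_D = max(EF_A=5, EF_B=7) = 7; EF_D = 7+3 = 10
ES_E = 7; EF_E = 7+4 = 11
ES_F = 10; EF_F = 10+5 = 15
ES_G = 11; EF_G = 11+13 = 24
ES_H = 7; EF_H = 7+9 = 16
ES_I = max(EF_A=5, EF_C=18, EF_D=10, EF_F=15, EF_G=24, EF_H=16) = 24; EF_I = 24+5 = 29
Expected project duration μ = 29 days. Critical path: B → E → G → I.

Variances on critical path: σ²_B=0.444, σ²_E=0.111, σ²_G=0.111, σ²_I=2.778.
Largest is σ²_I = 2.778.

I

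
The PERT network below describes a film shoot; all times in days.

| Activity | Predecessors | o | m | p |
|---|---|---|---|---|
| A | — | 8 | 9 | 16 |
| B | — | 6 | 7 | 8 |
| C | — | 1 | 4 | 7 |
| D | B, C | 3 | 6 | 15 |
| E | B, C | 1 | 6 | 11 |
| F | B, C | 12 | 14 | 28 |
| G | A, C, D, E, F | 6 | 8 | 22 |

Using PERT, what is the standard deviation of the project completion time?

3.79 days

te_A = (8 + 4·9 + 16)/6 = 60/6 = 10; σ²_A = ((16−8)/6)² = 1.778
te_B = (6 + 4·7 + 8)/6 = 42/6 = 7; σ²_B = ((8−6)/6)² = 0.111
te_C = (1 + 4·4 + 7)/6 = 24/6 = 4; σ²_C = ((7−1)/6)² = 1.000
te_D = (3 + 4·6 + 15)/6 = 42/6 = 7; σ²_D = ((15−3)/6)² = 4.000
te_E = (1 + 4·6 + 11)/6 = 36/6 = 6; σ²_E = ((11−1)/6)² = 2.778
te_F = (12 + 4·14 + 28)/6 = 96/6 = 16; σ²_F = ((28−12)/6)² = 7.111
te_G = (6 + 4·8 + 22)/6 = 60/6 = 10; σ²_G = ((22−6)/6)² = 7.111

Forward pass:
ES_A = 0; EF_A = 10
ES_B = 0; EF_B = 7
ES_C = 0; EF_C = 4
ES_D = max(EF_B=7, EF_C=4) = 7; EF_D = 7+7 = 14
ES_E = max(EF_B=7, EF_C=4) = 7; EF_E = 7+6 = 13
ES_F = max(EF_B=7, EF_C=4) = 7; EF_F = 7+16 = 23
ES_G = max(EF_A=10, EF_C=4, EF_D=14, EF_E=13, EF_F=23) = 23; EF_G = 23+10 = 33
Expected project duration μ = 33 days. Critical path: B → F → G.

Variance along critical path = 0.111 + 7.111 + 7.111 = 14.333
σ = √14.333 = 3.786 days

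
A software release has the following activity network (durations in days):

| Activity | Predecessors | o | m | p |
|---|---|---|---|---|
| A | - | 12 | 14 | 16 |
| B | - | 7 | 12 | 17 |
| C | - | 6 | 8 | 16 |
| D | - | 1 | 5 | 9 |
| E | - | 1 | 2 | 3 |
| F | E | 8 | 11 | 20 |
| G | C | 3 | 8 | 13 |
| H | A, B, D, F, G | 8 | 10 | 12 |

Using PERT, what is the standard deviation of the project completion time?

te_A = (12 + 4·14 + 16)/6 = 84/6 = 14; σ²_A = ((16−12)/6)² = 0.444
te_B = (7 + 4·12 + 17)/6 = 72/6 = 12; σ²_B = ((17−7)/6)² = 2.778
te_C = (6 + 4·8 + 16)/6 = 54/6 = 9; σ²_C = ((16−6)/6)² = 2.778
te_D = (1 + 4·5 + 9)/6 = 30/6 = 5; σ²_D = ((9−1)/6)² = 1.778
te_E = (1 + 4·2 + 3)/6 = 12/6 = 2; σ²_E = ((3−1)/6)² = 0.111
te_F = (8 + 4·11 + 20)/6 = 72/6 = 12; σ²_F = ((20−8)/6)² = 4.000
te_G = (3 + 4·8 + 13)/6 = 48/6 = 8; σ²_G = ((13−3)/6)² = 2.778
te_H = (8 + 4·10 + 12)/6 = 60/6 = 10; σ²_H = ((12−8)/6)² = 0.444

Forward pass:
ES_A = 0; EF_A = 14
ES_B = 0; EF_B = 12
ES_C = 0; EF_C = 9
ES_D = 0; EF_D = 5
ES_E = 0; EF_E = 2
ES_F = 2; EF_F = 2+12 = 14
ES_G = 9; EF_G = 9+8 = 17
ES_H = max(EF_A=14, EF_B=12, EF_D=5, EF_F=14, EF_G=17) = 17; EF_H = 17+10 = 27
Expected project duration μ = 27 days. Critical path: C → G → H.

Variance along critical path = 2.778 + 2.778 + 0.444 = 6.000
σ = √6.000 = 2.449 days

2.45 days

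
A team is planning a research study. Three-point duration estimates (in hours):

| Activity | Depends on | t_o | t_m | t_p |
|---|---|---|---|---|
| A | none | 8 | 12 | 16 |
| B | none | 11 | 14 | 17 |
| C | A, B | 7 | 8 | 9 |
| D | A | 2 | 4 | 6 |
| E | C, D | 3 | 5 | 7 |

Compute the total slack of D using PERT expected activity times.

6 hours

te_A = (8 + 4·12 + 16)/6 = 72/6 = 12
te_B = (11 + 4·14 + 17)/6 = 84/6 = 14
te_C = (7 + 4·8 + 9)/6 = 48/6 = 8
te_D = (2 + 4·4 + 6)/6 = 24/6 = 4
te_E = (3 + 4·5 + 7)/6 = 30/6 = 5

Forward pass:
ES_A = 0; EF_A = 12
ES_B = 0; EF_B = 14
ES_C = max(EF_A=12, EF_B=14) = 14; EF_C = 14+8 = 22
ES_D = 12; EF_D = 12+4 = 16
ES_E = max(EF_C=22, EF_D=16) = 22; EF_E = 22+5 = 27
Expected project duration μ = 27 hours. Critical path: B → C → E.

Backward pass:
LF_E = 27; LS_E = 27−5 = 22
LF_D = LS_E = 22; LS_D = 22−4 = 18
LF_C = LS_E = 22; LS_C = 22−8 = 14
LF_B = LS_C = 14; LS_B = 14−14 = 0
LF_A = min(LS_C=14, LS_D=18) = 14; LS_A = 14−12 = 2
Slack_D = LS_D − ES_D = 18 − 12 = 6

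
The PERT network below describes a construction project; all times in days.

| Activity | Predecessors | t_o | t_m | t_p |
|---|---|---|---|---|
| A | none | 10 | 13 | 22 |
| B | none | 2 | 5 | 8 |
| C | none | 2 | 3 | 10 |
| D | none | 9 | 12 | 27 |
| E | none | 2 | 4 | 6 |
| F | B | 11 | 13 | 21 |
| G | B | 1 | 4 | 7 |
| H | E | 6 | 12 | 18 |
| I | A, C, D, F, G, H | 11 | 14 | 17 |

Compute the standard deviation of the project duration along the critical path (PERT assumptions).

2.19 days

te_A = (10 + 4·13 + 22)/6 = 84/6 = 14; σ²_A = ((22−10)/6)² = 4.000
te_B = (2 + 4·5 + 8)/6 = 30/6 = 5; σ²_B = ((8−2)/6)² = 1.000
te_C = (2 + 4·3 + 10)/6 = 24/6 = 4; σ²_C = ((10−2)/6)² = 1.778
te_D = (9 + 4·12 + 27)/6 = 84/6 = 14; σ²_D = ((27−9)/6)² = 9.000
te_E = (2 + 4·4 + 6)/6 = 24/6 = 4; σ²_E = ((6−2)/6)² = 0.444
te_F = (11 + 4·13 + 21)/6 = 84/6 = 14; σ²_F = ((21−11)/6)² = 2.778
te_G = (1 + 4·4 + 7)/6 = 24/6 = 4; σ²_G = ((7−1)/6)² = 1.000
te_H = (6 + 4·12 + 18)/6 = 72/6 = 12; σ²_H = ((18−6)/6)² = 4.000
te_I = (11 + 4·14 + 17)/6 = 84/6 = 14; σ²_I = ((17−11)/6)² = 1.000

Forward pass:
ES_A = 0; EF_A = 14
ES_B = 0; EF_B = 5
ES_C = 0; EF_C = 4
ES_D = 0; EF_D = 14
ES_E = 0; EF_E = 4
ES_F = 5; EF_F = 5+14 = 19
ES_G = 5; EF_G = 5+4 = 9
ES_H = 4; EF_H = 4+12 = 16
ES_I = max(EF_A=14, EF_C=4, EF_D=14, EF_F=19, EF_G=9, EF_H=16) = 19; EF_I = 19+14 = 33
Expected project duration μ = 33 days. Critical path: B → F → I.

Variance along critical path = 1.000 + 2.778 + 1.000 = 4.778
σ = √4.778 = 2.186 days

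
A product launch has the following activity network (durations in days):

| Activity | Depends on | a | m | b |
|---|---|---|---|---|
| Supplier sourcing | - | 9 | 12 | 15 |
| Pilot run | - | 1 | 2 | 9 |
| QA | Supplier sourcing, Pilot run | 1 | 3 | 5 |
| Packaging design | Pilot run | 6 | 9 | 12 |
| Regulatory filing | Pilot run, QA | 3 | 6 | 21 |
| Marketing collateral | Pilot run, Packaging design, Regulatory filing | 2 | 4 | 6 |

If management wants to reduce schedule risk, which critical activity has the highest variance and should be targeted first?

Regulatory filing

te_Supplier sourcing = (9 + 4·12 + 15)/6 = 72/6 = 12; σ²_Supplier sourcing = ((15−9)/6)² = 1.000
te_Pilot run = (1 + 4·2 + 9)/6 = 18/6 = 3; σ²_Pilot run = ((9−1)/6)² = 1.778
te_QA = (1 + 4·3 + 5)/6 = 18/6 = 3; σ²_QA = ((5−1)/6)² = 0.444
te_Packaging design = (6 + 4·9 + 12)/6 = 54/6 = 9; σ²_Packaging design = ((12−6)/6)² = 1.000
te_Regulatory filing = (3 + 4·6 + 21)/6 = 48/6 = 8; σ²_Regulatory filing = ((21−3)/6)² = 9.000
te_Marketing collateral = (2 + 4·4 + 6)/6 = 24/6 = 4; σ²_Marketing collateral = ((6−2)/6)² = 0.444

Forward pass:
ES_Supplier sourcing = 0; EF_Supplier sourcing = 12
ES_Pilot run = 0; EF_Pilot run = 3
ES_QA = max(EF_Supplier sourcing=12, EF_Pilot run=3) = 12; EF_QA = 12+3 = 15
ES_Packaging design = 3; EF_Packaging design = 3+9 = 12
ES_Regulatory filing = max(EF_Pilot run=3, EF_QA=15) = 15; EF_Regulatory filing = 15+8 = 23
ES_Marketing collateral = max(EF_Pilot run=3, EF_Packaging design=12, EF_Regulatory filing=23) = 23; EF_Marketing collateral = 23+4 = 27
Expected project duration μ = 27 days. Critical path: Supplier sourcing → QA → Regulatory filing → Marketing collateral.

Variances on critical path: σ²_Supplier sourcing=1.000, σ²_QA=0.444, σ²_Regulatory filing=9.000, σ²_Marketing collateral=0.444.
Largest is σ²_Regulatory filing = 9.000.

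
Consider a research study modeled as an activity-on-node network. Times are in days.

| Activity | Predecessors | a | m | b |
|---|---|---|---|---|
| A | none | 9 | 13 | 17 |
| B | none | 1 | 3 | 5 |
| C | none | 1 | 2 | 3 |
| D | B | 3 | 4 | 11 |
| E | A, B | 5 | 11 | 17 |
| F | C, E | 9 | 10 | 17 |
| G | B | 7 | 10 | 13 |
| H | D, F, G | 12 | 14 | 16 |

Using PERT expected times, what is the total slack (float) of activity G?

22 days

te_A = (9 + 4·13 + 17)/6 = 78/6 = 13
te_B = (1 + 4·3 + 5)/6 = 18/6 = 3
te_C = (1 + 4·2 + 3)/6 = 12/6 = 2
te_D = (3 + 4·4 + 11)/6 = 30/6 = 5
te_E = (5 + 4·11 + 17)/6 = 66/6 = 11
te_F = (9 + 4·10 + 17)/6 = 66/6 = 11
te_G = (7 + 4·10 + 13)/6 = 60/6 = 10
te_H = (12 + 4·14 + 16)/6 = 84/6 = 14

Forward pass:
ES_A = 0; EF_A = 13
ES_B = 0; EF_B = 3
ES_C = 0; EF_C = 2
ES_D = 3; EF_D = 3+5 = 8
ES_E = max(EF_A=13, EF_B=3) = 13; EF_E = 13+11 = 24
ES_F = max(EF_C=2, EF_E=24) = 24; EF_F = 24+11 = 35
ES_G = 3; EF_G = 3+10 = 13
ES_H = max(EF_D=8, EF_F=35, EF_G=13) = 35; EF_H = 35+14 = 49
Expected project duration μ = 49 days. Critical path: A → E → F → H.

Backward pass:
LF_H = 49; LS_H = 49−14 = 35
LF_G = LS_H = 35; LS_G = 35−10 = 25
LF_F = LS_H = 35; LS_F = 35−11 = 24
LF_E = LS_F = 24; LS_E = 24−11 = 13
LF_D = LS_H = 35; LS_D = 35−5 = 30
LF_C = LS_F = 24; LS_C = 24−2 = 22
LF_B = min(LS_D=30, LS_E=13, LS_G=25) = 13; LS_B = 13−3 = 10
LF_A = LS_E = 13; LS_A = 13−13 = 0
Slack_G = LS_G − ES_G = 25 − 3 = 22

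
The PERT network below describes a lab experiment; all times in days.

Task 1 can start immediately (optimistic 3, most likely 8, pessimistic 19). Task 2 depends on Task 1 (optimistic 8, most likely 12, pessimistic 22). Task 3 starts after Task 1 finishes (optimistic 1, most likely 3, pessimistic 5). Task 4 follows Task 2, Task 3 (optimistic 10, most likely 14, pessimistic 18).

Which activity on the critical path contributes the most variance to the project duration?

te_Task 1 = (3 + 4·8 + 19)/6 = 54/6 = 9; σ²_Task 1 = ((19−3)/6)² = 7.111
te_Task 2 = (8 + 4·12 + 22)/6 = 78/6 = 13; σ²_Task 2 = ((22−8)/6)² = 5.444
te_Task 3 = (1 + 4·3 + 5)/6 = 18/6 = 3; σ²_Task 3 = ((5−1)/6)² = 0.444
te_Task 4 = (10 + 4·14 + 18)/6 = 84/6 = 14; σ²_Task 4 = ((18−10)/6)² = 1.778

Forward pass:
ES_Task 1 = 0; EF_Task 1 = 9
ES_Task 2 = 9; EF_Task 2 = 9+13 = 22
ES_Task 3 = 9; EF_Task 3 = 9+3 = 12
ES_Task 4 = max(EF_Task 2=22, EF_Task 3=12) = 22; EF_Task 4 = 22+14 = 36
Expected project duration μ = 36 days. Critical path: Task 1 → Task 2 → Task 4.

Variances on critical path: σ²_Task 1=7.111, σ²_Task 2=5.444, σ²_Task 4=1.778.
Largest is σ²_Task 1 = 7.111.

Task 1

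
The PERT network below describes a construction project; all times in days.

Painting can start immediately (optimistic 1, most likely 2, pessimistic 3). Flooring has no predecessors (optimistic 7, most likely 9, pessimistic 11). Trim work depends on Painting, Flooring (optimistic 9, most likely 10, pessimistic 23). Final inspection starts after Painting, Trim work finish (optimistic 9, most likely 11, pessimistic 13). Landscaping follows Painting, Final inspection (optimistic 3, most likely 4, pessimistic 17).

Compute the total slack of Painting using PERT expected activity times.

te_Painting = (1 + 4·2 + 3)/6 = 12/6 = 2
te_Flooring = (7 + 4·9 + 11)/6 = 54/6 = 9
te_Trim work = (9 + 4·10 + 23)/6 = 72/6 = 12
te_Final inspection = (9 + 4·11 + 13)/6 = 66/6 = 11
te_Landscaping = (3 + 4·4 + 17)/6 = 36/6 = 6

Forward pass:
ES_Painting = 0; EF_Painting = 2
ES_Flooring = 0; EF_Flooring = 9
ES_Trim work = max(EF_Painting=2, EF_Flooring=9) = 9; EF_Trim work = 9+12 = 21
ES_Final inspection = max(EF_Painting=2, EF_Trim work=21) = 21; EF_Final inspection = 21+11 = 32
ES_Landscaping = max(EF_Painting=2, EF_Final inspection=32) = 32; EF_Landscaping = 32+6 = 38
Expected project duration μ = 38 days. Critical path: Flooring → Trim work → Final inspection → Landscaping.

Backward pass:
LF_Landscaping = 38; LS_Landscaping = 38−6 = 32
LF_Final inspection = LS_Landscaping = 32; LS_Final inspection = 32−11 = 21
LF_Trim work = LS_Final inspection = 21; LS_Trim work = 21−12 = 9
LF_Flooring = LS_Trim work = 9; LS_Flooring = 9−9 = 0
LF_Painting = min(LS_Trim work=9, LS_Final inspection=21, LS_Landscaping=32) = 9; LS_Painting = 9−2 = 7
Slack_Painting = LS_Painting − ES_Painting = 7 − 0 = 7

7 days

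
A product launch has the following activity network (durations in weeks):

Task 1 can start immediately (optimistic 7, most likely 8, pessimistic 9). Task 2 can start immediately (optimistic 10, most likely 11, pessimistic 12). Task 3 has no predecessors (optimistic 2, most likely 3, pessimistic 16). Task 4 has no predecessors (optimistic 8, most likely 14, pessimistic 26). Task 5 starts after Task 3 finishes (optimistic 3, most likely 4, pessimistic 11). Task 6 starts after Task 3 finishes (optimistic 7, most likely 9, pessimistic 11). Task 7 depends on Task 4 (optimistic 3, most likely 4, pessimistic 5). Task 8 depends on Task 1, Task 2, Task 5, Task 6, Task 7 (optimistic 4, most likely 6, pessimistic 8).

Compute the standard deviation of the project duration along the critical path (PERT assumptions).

te_Task 1 = (7 + 4·8 + 9)/6 = 48/6 = 8; σ²_Task 1 = ((9−7)/6)² = 0.111
te_Task 2 = (10 + 4·11 + 12)/6 = 66/6 = 11; σ²_Task 2 = ((12−10)/6)² = 0.111
te_Task 3 = (2 + 4·3 + 16)/6 = 30/6 = 5; σ²_Task 3 = ((16−2)/6)² = 5.444
te_Task 4 = (8 + 4·14 + 26)/6 = 90/6 = 15; σ²_Task 4 = ((26−8)/6)² = 9.000
te_Task 5 = (3 + 4·4 + 11)/6 = 30/6 = 5; σ²_Task 5 = ((11−3)/6)² = 1.778
te_Task 6 = (7 + 4·9 + 11)/6 = 54/6 = 9; σ²_Task 6 = ((11−7)/6)² = 0.444
te_Task 7 = (3 + 4·4 + 5)/6 = 24/6 = 4; σ²_Task 7 = ((5−3)/6)² = 0.111
te_Task 8 = (4 + 4·6 + 8)/6 = 36/6 = 6; σ²_Task 8 = ((8−4)/6)² = 0.444

Forward pass:
ES_Task 1 = 0; EF_Task 1 = 8
ES_Task 2 = 0; EF_Task 2 = 11
ES_Task 3 = 0; EF_Task 3 = 5
ES_Task 4 = 0; EF_Task 4 = 15
ES_Task 5 = 5; EF_Task 5 = 5+5 = 10
ES_Task 6 = 5; EF_Task 6 = 5+9 = 14
ES_Task 7 = 15; EF_Task 7 = 15+4 = 19
ES_Task 8 = max(EF_Task 1=8, EF_Task 2=11, EF_Task 5=10, EF_Task 6=14, EF_Task 7=19) = 19; EF_Task 8 = 19+6 = 25
Expected project duration μ = 25 weeks. Critical path: Task 4 → Task 7 → Task 8.

Variance along critical path = 9.000 + 0.111 + 0.444 = 9.556
σ = √9.556 = 3.091 weeks

3.09 weeks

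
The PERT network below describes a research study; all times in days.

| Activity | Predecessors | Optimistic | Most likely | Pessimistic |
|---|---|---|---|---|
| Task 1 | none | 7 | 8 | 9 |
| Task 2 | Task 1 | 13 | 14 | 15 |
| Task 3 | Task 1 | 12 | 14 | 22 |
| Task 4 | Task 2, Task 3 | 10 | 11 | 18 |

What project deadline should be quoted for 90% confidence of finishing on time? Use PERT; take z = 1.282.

37.8 days

te_Task 1 = (7 + 4·8 + 9)/6 = 48/6 = 8; σ²_Task 1 = ((9−7)/6)² = 0.111
te_Task 2 = (13 + 4·14 + 15)/6 = 84/6 = 14; σ²_Task 2 = ((15−13)/6)² = 0.111
te_Task 3 = (12 + 4·14 + 22)/6 = 90/6 = 15; σ²_Task 3 = ((22−12)/6)² = 2.778
te_Task 4 = (10 + 4·11 + 18)/6 = 72/6 = 12; σ²_Task 4 = ((18−10)/6)² = 1.778

Forward pass:
ES_Task 1 = 0; EF_Task 1 = 8
ES_Task 2 = 8; EF_Task 2 = 8+14 = 22
ES_Task 3 = 8; EF_Task 3 = 8+15 = 23
ES_Task 4 = max(EF_Task 2=22, EF_Task 3=23) = 23; EF_Task 4 = 23+12 = 35
Expected project duration μ = 35 days. Critical path: Task 1 → Task 3 → Task 4.

Variance along critical path = 0.111 + 2.778 + 1.778 = 4.667; σ = 2.160 days.
D = μ + z·σ = 35 + 1.282·2.160 = 37.8 days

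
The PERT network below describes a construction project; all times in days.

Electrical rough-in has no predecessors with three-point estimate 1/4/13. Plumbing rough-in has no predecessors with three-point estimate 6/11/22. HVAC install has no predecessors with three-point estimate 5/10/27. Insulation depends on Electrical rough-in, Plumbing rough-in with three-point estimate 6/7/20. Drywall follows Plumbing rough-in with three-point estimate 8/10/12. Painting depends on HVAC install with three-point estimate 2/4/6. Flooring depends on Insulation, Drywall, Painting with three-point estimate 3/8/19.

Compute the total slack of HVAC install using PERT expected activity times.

6 days

te_Electrical rough-in = (1 + 4·4 + 13)/6 = 30/6 = 5
te_Plumbing rough-in = (6 + 4·11 + 22)/6 = 72/6 = 12
te_HVAC install = (5 + 4·10 + 27)/6 = 72/6 = 12
te_Insulation = (6 + 4·7 + 20)/6 = 54/6 = 9
te_Drywall = (8 + 4·10 + 12)/6 = 60/6 = 10
te_Painting = (2 + 4·4 + 6)/6 = 24/6 = 4
te_Flooring = (3 + 4·8 + 19)/6 = 54/6 = 9

Forward pass:
ES_Electrical rough-in = 0; EF_Electrical rough-in = 5
ES_Plumbing rough-in = 0; EF_Plumbing rough-in = 12
ES_HVAC install = 0; EF_HVAC install = 12
ES_Insulation = max(EF_Electrical rough-in=5, EF_Plumbing rough-in=12) = 12; EF_Insulation = 12+9 = 21
ES_Drywall = 12; EF_Drywall = 12+10 = 22
ES_Painting = 12; EF_Painting = 12+4 = 16
ES_Flooring = max(EF_Insulation=21, EF_Drywall=22, EF_Painting=16) = 22; EF_Flooring = 22+9 = 31
Expected project duration μ = 31 days. Critical path: Plumbing rough-in → Drywall → Flooring.

Backward pass:
LF_Flooring = 31; LS_Flooring = 31−9 = 22
LF_Painting = LS_Flooring = 22; LS_Painting = 22−4 = 18
LF_Drywall = LS_Flooring = 22; LS_Drywall = 22−10 = 12
LF_Insulation = LS_Flooring = 22; LS_Insulation = 22−9 = 13
LF_HVAC install = LS_Painting = 18; LS_HVAC install = 18−12 = 6
LF_Plumbing rough-in = min(LS_Insulation=13, LS_Drywall=12) = 12; LS_Plumbing rough-in = 12−12 = 0
LF_Electrical rough-in = LS_Insulation = 13; LS_Electrical rough-in = 13−5 = 8
Slack_HVAC install = LS_HVAC install − ES_HVAC install = 6 − 0 = 6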